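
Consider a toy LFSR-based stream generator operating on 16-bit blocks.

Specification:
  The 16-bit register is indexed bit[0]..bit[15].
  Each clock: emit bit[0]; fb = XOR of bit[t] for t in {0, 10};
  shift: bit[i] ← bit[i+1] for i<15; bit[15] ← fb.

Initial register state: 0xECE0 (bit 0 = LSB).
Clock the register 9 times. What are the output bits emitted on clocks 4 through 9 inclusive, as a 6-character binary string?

reg_0 = 0xECE0
clock 1: out=0, reg = 0xF670
clock 2: out=0, reg = 0xFB38
clock 3: out=0, reg = 0x7D9C
clock 4: out=0, reg = 0xBECE
clock 5: out=0, reg = 0xDF67
clock 6: out=1, reg = 0x6FB3
clock 7: out=1, reg = 0x37D9
clock 8: out=1, reg = 0x1BEC
clock 9: out=0, reg = 0x0DF6

001110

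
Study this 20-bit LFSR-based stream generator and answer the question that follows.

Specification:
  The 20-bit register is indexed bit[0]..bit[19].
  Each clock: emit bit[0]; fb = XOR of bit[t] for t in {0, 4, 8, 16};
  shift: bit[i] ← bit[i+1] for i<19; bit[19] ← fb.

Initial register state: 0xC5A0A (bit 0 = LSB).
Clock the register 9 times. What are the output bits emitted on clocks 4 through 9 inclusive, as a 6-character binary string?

100000

reg_0 = 0xC5A0A
clock 1: out=0, reg = 0x62D05
clock 2: out=1, reg = 0x31682
clock 3: out=0, reg = 0x98B41
clock 4: out=1, reg = 0xCC5A0
clock 5: out=0, reg = 0xE62D0
clock 6: out=0, reg = 0xF3168
clock 7: out=0, reg = 0x798B4
clock 8: out=0, reg = 0x3CC5A
clock 9: out=0, reg = 0x1E62D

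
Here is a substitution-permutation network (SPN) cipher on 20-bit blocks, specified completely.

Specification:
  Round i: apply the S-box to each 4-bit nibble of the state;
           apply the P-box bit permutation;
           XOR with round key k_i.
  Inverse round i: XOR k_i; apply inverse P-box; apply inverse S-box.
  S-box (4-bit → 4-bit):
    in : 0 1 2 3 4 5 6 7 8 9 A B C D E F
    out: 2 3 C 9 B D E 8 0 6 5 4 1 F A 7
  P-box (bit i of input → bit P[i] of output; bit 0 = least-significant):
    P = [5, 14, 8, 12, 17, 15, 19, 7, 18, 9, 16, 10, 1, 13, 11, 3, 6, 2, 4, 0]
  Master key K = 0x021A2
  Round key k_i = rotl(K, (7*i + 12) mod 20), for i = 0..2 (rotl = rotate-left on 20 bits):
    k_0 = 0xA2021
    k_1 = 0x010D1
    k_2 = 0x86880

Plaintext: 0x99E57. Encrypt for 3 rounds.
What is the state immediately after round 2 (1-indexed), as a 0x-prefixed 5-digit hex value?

0x827F7

s_0 = plaintext = 0x99E57
s_1 = Round(s_0, k_0) = 0x01EB5
s_2 = Round(s_1, k_1) = 0x827F7
s_3 = Round(s_2, k_2) = 0x2F488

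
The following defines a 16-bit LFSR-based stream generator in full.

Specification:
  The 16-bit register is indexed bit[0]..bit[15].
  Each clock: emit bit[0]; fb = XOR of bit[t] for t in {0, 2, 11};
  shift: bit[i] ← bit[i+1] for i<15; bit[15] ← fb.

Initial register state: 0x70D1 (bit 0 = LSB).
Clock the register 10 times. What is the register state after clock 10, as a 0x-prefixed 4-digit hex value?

reg_0 = 0x70D1
clock 1: out=1, reg = 0xB868
clock 2: out=0, reg = 0xDC34
clock 3: out=0, reg = 0x6E1A
clock 4: out=0, reg = 0xB70D
clock 5: out=1, reg = 0x5B86
clock 6: out=0, reg = 0x2DC3
clock 7: out=1, reg = 0x16E1
clock 8: out=1, reg = 0x8B70
clock 9: out=0, reg = 0xC5B8
clock 10: out=0, reg = 0x62DC

0x62DC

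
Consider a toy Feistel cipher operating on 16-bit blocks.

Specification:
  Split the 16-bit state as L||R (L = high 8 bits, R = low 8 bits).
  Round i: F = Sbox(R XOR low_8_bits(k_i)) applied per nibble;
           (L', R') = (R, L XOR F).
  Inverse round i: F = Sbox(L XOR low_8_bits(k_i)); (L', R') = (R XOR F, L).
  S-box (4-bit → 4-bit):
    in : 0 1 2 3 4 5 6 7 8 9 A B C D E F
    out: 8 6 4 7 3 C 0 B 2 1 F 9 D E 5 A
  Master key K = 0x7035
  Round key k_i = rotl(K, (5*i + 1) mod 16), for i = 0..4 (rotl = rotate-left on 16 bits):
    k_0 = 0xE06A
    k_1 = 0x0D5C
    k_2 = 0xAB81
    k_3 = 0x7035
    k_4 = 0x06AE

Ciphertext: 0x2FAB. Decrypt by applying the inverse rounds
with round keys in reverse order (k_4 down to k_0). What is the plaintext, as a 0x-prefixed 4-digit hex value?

0xBF40

s_0 = ciphertext = 0x2FAB
s_1 = InvRound(s_0, k_4) = 0x8D2F
s_2 = InvRound(s_1, k_3) = 0xBD8D
s_3 = InvRound(s_2, k_2) = 0xF0BD
s_4 = InvRound(s_3, k_1) = 0x40F0
s_5 = InvRound(s_4, k_0) = 0xBF40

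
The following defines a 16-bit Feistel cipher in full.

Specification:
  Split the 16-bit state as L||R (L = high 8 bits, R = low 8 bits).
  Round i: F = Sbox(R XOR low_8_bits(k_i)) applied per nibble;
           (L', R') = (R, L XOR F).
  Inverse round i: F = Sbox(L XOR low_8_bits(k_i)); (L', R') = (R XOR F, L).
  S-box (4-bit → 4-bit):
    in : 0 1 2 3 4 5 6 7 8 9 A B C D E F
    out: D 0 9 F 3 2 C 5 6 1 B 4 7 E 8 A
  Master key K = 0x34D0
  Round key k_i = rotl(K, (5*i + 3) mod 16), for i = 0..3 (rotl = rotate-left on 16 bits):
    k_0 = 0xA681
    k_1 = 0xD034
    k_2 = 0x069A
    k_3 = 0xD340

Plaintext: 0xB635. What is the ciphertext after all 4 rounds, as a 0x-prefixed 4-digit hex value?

0x1F6F

s_0 = plaintext = 0xB635
s_1 = Round(s_0, k_0) = 0x35F5
s_2 = Round(s_1, k_1) = 0xF545
s_3 = Round(s_2, k_2) = 0x451F
s_4 = Round(s_3, k_3) = 0x1F6F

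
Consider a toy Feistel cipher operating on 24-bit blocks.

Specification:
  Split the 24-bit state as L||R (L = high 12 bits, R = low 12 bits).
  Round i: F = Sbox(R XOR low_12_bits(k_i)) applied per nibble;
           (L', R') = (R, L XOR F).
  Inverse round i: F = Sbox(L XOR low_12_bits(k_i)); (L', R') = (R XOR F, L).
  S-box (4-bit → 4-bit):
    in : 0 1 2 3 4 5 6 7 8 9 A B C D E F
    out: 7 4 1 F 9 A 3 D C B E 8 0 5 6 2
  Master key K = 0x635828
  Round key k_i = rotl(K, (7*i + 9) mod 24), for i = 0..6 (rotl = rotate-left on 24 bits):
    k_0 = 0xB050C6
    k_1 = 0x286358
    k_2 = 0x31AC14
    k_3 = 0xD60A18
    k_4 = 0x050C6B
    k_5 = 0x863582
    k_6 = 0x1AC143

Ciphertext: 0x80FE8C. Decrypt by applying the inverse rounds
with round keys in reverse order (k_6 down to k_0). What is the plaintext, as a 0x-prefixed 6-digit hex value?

s_0 = ciphertext = 0x80FE8C
s_1 = InvRound(s_0, k_6) = 0x51C80F
s_2 = InvRound(s_1, k_5) = 0xFB951C
s_3 = InvRound(s_2, k_4) = 0xA4DFB9
s_4 = InvRound(s_3, k_3) = 0x813A4D
s_5 = InvRound(s_4, k_2) = 0x330813
s_6 = InvRound(s_5, k_1) = 0xF2F330
s_7 = InvRound(s_6, k_0) = 0x15BF2F

0x15BF2F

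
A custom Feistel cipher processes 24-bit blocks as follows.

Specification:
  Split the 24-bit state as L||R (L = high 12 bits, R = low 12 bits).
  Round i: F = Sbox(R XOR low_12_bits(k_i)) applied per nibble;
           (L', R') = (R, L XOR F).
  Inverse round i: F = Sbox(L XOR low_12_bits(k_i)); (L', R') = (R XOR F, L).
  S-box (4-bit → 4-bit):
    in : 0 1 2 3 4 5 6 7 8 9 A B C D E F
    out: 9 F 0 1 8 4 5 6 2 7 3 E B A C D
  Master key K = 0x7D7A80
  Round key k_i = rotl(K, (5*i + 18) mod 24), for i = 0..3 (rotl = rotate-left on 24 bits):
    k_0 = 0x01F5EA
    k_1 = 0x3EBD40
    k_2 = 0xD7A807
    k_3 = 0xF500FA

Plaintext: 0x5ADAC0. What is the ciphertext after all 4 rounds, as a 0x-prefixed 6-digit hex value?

0xD304BF

s_0 = plaintext = 0x5ADAC0
s_1 = Round(s_0, k_0) = 0xAC08AE
s_2 = Round(s_1, k_1) = 0x8AEE0C
s_3 = Round(s_2, k_2) = 0xE0CD30
s_4 = Round(s_3, k_3) = 0xD304BF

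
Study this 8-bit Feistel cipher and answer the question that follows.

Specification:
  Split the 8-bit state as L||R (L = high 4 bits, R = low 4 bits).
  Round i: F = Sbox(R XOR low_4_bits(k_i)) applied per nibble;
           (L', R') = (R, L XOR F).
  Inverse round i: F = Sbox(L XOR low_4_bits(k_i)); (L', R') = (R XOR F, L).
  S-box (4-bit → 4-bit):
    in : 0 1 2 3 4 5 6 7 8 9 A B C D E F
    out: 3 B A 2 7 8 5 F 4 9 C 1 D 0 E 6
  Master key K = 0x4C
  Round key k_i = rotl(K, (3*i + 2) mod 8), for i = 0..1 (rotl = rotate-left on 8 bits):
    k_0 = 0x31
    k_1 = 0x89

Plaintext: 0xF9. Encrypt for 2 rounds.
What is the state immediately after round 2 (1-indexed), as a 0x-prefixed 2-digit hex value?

s_0 = plaintext = 0xF9
s_1 = Round(s_0, k_0) = 0x9B
s_2 = Round(s_1, k_1) = 0xB3

0xB3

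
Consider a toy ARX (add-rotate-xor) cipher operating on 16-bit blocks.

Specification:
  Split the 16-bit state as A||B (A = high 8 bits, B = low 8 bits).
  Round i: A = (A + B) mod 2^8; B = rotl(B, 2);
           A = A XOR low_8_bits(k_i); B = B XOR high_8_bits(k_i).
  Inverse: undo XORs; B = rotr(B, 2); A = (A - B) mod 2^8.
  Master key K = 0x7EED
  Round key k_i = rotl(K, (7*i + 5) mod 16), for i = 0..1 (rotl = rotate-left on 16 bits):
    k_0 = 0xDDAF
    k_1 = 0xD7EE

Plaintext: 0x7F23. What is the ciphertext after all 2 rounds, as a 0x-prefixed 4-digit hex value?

0xB092

s_0 = plaintext = 0x7F23
s_1 = Round(s_0, k_0) = 0x0D51
s_2 = Round(s_1, k_1) = 0xB092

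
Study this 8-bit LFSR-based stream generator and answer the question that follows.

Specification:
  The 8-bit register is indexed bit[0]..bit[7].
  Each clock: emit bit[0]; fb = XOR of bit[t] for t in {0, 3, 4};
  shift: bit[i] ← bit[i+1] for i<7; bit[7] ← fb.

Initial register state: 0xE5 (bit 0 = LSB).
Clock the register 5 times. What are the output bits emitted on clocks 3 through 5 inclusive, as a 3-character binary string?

reg_0 = 0xE5
clock 1: out=1, reg = 0xF2
clock 2: out=0, reg = 0xF9
clock 3: out=1, reg = 0xFC
clock 4: out=0, reg = 0x7E
clock 5: out=0, reg = 0x3F

100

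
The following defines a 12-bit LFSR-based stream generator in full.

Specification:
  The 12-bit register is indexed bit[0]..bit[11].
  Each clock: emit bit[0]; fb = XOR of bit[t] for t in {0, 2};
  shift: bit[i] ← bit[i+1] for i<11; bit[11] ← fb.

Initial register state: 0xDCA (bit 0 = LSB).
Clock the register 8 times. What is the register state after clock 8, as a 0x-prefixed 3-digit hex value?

reg_0 = 0xDCA
clock 1: out=0, reg = 0x6E5
clock 2: out=1, reg = 0x372
clock 3: out=0, reg = 0x1B9
clock 4: out=1, reg = 0x8DC
clock 5: out=0, reg = 0xC6E
clock 6: out=0, reg = 0xE37
clock 7: out=1, reg = 0x71B
clock 8: out=1, reg = 0xB8D

0xB8D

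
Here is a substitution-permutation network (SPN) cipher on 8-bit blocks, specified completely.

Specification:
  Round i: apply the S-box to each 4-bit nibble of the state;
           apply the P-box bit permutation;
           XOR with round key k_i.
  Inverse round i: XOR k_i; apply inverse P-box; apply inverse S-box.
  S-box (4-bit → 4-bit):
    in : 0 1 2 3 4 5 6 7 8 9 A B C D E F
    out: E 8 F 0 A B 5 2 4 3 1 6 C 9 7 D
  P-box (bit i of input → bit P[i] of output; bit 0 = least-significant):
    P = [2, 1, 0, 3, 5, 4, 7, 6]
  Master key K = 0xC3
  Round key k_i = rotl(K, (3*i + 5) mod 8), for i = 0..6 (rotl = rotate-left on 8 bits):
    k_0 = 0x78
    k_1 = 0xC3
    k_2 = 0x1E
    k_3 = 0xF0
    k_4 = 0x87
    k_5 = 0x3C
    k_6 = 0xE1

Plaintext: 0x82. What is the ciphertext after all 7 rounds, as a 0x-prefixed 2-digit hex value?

0x95

s_0 = plaintext = 0x82
s_1 = Round(s_0, k_0) = 0xF7
s_2 = Round(s_1, k_1) = 0x21
s_3 = Round(s_2, k_2) = 0xE6
s_4 = Round(s_3, k_3) = 0x45
s_5 = Round(s_4, k_4) = 0xD9
s_6 = Round(s_5, k_5) = 0x5A
s_7 = Round(s_6, k_6) = 0x95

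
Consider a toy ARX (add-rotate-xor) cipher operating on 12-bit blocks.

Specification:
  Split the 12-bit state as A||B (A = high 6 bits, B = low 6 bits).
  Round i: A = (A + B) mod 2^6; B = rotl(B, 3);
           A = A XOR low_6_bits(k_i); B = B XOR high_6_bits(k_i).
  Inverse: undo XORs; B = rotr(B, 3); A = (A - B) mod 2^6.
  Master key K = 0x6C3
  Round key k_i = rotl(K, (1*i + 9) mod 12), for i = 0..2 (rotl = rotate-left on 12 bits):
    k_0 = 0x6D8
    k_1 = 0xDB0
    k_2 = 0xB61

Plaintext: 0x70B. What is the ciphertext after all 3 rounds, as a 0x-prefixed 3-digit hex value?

s_0 = plaintext = 0x70B
s_1 = Round(s_0, k_0) = 0xFC2
s_2 = Round(s_1, k_1) = 0xC66
s_3 = Round(s_2, k_2) = 0xD99

0xD99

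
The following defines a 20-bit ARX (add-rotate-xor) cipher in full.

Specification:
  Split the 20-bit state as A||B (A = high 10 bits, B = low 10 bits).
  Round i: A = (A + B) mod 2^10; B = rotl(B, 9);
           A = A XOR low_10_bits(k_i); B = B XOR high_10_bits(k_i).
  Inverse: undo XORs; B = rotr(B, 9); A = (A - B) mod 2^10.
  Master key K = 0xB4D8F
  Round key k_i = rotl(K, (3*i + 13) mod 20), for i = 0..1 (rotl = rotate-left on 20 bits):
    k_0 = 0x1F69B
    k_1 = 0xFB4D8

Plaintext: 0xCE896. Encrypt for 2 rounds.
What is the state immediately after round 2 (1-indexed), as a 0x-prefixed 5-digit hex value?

0x567F6

s_0 = plaintext = 0xCE896
s_1 = Round(s_0, k_0) = 0x52C36
s_2 = Round(s_1, k_1) = 0x567F6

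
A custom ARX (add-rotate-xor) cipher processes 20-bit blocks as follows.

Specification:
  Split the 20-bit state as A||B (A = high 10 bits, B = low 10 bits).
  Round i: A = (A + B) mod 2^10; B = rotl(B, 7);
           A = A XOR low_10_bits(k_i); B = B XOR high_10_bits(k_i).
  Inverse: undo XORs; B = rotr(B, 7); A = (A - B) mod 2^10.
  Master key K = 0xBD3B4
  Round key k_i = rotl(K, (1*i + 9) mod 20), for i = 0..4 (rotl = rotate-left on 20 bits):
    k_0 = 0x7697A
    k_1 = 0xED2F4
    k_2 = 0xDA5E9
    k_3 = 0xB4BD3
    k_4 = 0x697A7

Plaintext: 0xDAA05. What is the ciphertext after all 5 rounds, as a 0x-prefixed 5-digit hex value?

s_0 = plaintext = 0xDAA05
s_1 = Round(s_0, k_0) = 0x0571A
s_2 = Round(s_1, k_1) = 0x76ED7
s_3 = Round(s_2, k_2) = 0x56CB3
s_4 = Round(s_3, k_3) = 0x77744
s_5 = Round(s_4, k_4) = 0xA1BCD

0xA1BCD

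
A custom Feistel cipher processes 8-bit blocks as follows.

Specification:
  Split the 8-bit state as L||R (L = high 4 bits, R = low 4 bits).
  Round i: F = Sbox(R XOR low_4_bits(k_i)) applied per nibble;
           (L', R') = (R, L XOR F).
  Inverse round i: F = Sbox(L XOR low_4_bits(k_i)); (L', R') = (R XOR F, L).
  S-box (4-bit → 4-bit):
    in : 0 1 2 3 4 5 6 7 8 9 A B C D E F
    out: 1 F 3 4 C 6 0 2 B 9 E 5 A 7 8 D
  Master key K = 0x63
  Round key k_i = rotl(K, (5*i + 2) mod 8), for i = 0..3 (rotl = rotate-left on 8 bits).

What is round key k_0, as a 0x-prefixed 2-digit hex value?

K = 0x63
k_0 = rotl(K, (5*0+2) mod 8) = rotl(K, 2) = 0x8D

0x8D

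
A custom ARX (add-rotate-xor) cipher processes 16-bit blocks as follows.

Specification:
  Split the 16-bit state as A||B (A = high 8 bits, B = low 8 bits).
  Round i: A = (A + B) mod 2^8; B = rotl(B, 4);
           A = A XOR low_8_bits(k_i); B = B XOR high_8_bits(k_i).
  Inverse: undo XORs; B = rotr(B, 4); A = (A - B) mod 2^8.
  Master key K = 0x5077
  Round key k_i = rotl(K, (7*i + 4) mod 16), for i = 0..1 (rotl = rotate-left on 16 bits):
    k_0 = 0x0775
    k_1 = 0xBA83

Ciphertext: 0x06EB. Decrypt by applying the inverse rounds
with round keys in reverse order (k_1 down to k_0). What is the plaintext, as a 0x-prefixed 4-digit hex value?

0xE421

s_0 = ciphertext = 0x06EB
s_1 = InvRound(s_0, k_1) = 0x7015
s_2 = InvRound(s_1, k_0) = 0xE421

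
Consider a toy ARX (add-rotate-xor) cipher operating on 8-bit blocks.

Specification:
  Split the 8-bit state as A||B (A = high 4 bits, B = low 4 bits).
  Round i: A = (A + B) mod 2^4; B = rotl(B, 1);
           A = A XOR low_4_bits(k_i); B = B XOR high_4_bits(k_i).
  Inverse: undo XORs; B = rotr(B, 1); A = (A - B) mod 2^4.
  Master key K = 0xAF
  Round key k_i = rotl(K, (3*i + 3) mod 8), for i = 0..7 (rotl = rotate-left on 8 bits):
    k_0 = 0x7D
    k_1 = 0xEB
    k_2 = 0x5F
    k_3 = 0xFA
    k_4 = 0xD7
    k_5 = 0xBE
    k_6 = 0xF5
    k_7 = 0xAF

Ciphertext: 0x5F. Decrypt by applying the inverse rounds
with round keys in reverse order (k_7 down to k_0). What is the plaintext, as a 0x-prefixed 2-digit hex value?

s_0 = ciphertext = 0x5F
s_1 = InvRound(s_0, k_7) = 0x0A
s_2 = InvRound(s_1, k_6) = 0xBA
s_3 = InvRound(s_2, k_5) = 0xD8
s_4 = InvRound(s_3, k_4) = 0x0A
s_5 = InvRound(s_4, k_3) = 0x0A
s_6 = InvRound(s_5, k_2) = 0x0F
s_7 = InvRound(s_6, k_1) = 0x38
s_8 = InvRound(s_7, k_0) = 0xFF

0xFF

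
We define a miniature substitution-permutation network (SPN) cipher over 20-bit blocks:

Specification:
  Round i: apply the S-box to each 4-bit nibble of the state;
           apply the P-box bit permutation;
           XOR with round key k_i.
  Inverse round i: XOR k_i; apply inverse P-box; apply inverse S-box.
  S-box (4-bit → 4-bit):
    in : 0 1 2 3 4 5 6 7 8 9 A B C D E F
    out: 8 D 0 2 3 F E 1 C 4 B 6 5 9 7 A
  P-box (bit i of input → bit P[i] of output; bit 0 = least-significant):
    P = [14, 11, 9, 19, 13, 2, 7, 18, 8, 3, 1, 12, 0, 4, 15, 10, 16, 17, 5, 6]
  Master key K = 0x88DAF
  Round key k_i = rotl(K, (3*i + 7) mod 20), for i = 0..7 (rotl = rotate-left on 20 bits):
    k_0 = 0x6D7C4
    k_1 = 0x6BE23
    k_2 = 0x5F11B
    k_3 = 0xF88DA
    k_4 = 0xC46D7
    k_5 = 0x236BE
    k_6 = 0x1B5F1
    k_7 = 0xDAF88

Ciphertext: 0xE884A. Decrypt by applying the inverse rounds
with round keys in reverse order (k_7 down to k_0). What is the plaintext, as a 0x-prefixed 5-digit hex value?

0xE4E0D

s_0 = ciphertext = 0xE884A
s_1 = InvRound(s_0, k_7) = 0xA0CC9
s_2 = InvRound(s_1, k_6) = 0xEBA7F
s_3 = InvRound(s_2, k_5) = 0x0128F
s_4 = InvRound(s_3, k_4) = 0x0FF0D
s_5 = InvRound(s_4, k_3) = 0xAA151
s_6 = InvRound(s_5, k_2) = 0xA260D
s_7 = InvRound(s_6, k_1) = 0x996FF
s_8 = InvRound(s_7, k_0) = 0xE4E0D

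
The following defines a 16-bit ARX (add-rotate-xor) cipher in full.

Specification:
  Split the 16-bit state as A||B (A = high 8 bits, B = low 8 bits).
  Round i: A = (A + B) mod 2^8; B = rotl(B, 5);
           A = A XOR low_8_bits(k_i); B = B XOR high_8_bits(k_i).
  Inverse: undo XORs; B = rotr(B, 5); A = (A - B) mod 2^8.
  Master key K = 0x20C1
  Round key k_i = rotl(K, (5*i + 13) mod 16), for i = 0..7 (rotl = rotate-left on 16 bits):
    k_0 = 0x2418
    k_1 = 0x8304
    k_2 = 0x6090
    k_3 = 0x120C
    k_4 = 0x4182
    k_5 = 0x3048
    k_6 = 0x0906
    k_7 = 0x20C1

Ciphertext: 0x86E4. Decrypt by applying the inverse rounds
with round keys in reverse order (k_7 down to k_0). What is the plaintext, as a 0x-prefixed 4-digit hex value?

s_0 = ciphertext = 0x86E4
s_1 = InvRound(s_0, k_7) = 0x2126
s_2 = InvRound(s_1, k_6) = 0xAE79
s_3 = InvRound(s_2, k_5) = 0x9C4A
s_4 = InvRound(s_3, k_4) = 0xC658
s_5 = InvRound(s_4, k_3) = 0x7852
s_6 = InvRound(s_5, k_2) = 0x5791
s_7 = InvRound(s_6, k_1) = 0xC390
s_8 = InvRound(s_7, k_0) = 0x36A5

0x36A5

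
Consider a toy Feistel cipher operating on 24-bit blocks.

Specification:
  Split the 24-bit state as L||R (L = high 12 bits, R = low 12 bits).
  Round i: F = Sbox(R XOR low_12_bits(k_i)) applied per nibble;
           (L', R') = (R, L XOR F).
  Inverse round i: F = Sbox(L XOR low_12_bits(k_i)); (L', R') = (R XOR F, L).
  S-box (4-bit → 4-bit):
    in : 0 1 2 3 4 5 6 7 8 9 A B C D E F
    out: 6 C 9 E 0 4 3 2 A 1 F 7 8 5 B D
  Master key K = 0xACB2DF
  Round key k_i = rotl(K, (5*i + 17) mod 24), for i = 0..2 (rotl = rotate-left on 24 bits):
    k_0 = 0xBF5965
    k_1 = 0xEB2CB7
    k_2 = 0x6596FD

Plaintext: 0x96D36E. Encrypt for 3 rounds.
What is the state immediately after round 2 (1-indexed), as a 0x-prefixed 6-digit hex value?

s_0 = plaintext = 0x96D36E
s_1 = Round(s_0, k_0) = 0x36E60A
s_2 = Round(s_1, k_1) = 0x60AC1B
s_3 = Round(s_2, k_2) = 0xC1B9B9

0x60AC1B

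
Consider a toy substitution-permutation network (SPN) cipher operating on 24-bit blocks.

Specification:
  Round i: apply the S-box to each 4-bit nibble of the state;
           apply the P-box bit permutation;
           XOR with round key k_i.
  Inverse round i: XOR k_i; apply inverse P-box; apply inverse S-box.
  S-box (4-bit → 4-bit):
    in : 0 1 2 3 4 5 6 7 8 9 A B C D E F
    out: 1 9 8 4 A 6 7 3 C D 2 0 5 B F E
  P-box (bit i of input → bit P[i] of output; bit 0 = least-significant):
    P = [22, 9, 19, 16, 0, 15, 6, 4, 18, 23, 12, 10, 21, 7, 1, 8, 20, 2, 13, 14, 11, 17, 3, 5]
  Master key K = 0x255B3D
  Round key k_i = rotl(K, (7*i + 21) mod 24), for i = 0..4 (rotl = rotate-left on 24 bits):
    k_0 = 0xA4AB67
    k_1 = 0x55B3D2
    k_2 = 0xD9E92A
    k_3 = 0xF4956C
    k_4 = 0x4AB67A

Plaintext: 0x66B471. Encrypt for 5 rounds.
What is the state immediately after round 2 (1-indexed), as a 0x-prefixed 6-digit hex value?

0xE33997

s_0 = plaintext = 0x66B471
s_1 = Round(s_0, k_0) = 0x77076A
s_2 = Round(s_1, k_1) = 0xE33997
s_3 = Round(s_2, k_2) = 0x9FD751
s_4 = Round(s_3, k_3) = 0x117C80
s_5 = Round(s_4, k_4) = 0x3EEE8A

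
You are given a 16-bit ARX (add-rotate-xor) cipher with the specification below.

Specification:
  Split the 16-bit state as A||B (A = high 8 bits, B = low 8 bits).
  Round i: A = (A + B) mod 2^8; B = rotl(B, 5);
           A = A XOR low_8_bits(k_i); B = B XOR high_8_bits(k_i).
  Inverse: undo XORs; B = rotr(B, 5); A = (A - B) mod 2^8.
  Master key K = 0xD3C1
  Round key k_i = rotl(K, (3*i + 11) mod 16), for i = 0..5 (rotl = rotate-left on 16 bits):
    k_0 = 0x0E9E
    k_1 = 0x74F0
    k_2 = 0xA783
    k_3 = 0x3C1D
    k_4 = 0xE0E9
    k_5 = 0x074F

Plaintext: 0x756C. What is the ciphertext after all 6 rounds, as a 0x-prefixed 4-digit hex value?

s_0 = plaintext = 0x756C
s_1 = Round(s_0, k_0) = 0x7F83
s_2 = Round(s_1, k_1) = 0xF204
s_3 = Round(s_2, k_2) = 0x7527
s_4 = Round(s_3, k_3) = 0x81D8
s_5 = Round(s_4, k_4) = 0xB0FB
s_6 = Round(s_5, k_5) = 0xE478

0xE478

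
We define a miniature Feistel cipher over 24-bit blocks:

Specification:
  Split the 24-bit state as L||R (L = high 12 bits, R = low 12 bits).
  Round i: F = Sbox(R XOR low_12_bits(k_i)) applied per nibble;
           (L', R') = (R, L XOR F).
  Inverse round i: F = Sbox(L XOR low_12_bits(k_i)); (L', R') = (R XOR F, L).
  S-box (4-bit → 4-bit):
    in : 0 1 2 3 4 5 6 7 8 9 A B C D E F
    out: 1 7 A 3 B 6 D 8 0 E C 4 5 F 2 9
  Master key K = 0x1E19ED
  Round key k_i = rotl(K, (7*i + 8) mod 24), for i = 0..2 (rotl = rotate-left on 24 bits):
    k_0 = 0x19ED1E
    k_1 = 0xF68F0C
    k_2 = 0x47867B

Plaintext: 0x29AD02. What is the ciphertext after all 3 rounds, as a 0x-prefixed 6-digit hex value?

s_0 = plaintext = 0x29AD02
s_1 = Round(s_0, k_0) = 0xD023EF
s_2 = Round(s_1, k_1) = 0x3EF821
s_3 = Round(s_2, k_2) = 0x821183

0x821183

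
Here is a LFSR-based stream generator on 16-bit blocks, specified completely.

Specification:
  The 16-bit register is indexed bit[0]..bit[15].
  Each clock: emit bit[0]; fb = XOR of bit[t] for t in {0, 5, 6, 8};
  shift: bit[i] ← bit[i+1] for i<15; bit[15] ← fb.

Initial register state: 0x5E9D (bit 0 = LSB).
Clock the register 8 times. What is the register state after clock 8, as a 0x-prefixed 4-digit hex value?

reg_0 = 0x5E9D
clock 1: out=1, reg = 0xAF4E
clock 2: out=0, reg = 0x57A7
clock 3: out=1, reg = 0xABD3
clock 4: out=1, reg = 0xD5E9
clock 5: out=1, reg = 0x6AF4
clock 6: out=0, reg = 0x357A
clock 7: out=0, reg = 0x9ABD
clock 8: out=1, reg = 0x4D5E

0x4D5E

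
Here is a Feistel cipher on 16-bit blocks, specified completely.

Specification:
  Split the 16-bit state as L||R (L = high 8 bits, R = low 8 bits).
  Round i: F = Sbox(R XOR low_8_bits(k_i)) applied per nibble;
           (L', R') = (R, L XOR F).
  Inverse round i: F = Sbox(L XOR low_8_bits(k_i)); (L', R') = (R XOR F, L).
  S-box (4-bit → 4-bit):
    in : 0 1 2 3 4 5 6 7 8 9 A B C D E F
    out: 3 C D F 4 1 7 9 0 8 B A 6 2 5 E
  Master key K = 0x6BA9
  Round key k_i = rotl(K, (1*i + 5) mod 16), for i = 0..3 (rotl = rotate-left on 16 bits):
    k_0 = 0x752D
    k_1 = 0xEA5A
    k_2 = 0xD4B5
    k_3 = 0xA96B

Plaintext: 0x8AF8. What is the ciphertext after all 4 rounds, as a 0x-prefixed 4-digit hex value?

0x1782

s_0 = plaintext = 0x8AF8
s_1 = Round(s_0, k_0) = 0xF8AB
s_2 = Round(s_1, k_1) = 0xAB14
s_3 = Round(s_2, k_2) = 0x1417
s_4 = Round(s_3, k_3) = 0x1782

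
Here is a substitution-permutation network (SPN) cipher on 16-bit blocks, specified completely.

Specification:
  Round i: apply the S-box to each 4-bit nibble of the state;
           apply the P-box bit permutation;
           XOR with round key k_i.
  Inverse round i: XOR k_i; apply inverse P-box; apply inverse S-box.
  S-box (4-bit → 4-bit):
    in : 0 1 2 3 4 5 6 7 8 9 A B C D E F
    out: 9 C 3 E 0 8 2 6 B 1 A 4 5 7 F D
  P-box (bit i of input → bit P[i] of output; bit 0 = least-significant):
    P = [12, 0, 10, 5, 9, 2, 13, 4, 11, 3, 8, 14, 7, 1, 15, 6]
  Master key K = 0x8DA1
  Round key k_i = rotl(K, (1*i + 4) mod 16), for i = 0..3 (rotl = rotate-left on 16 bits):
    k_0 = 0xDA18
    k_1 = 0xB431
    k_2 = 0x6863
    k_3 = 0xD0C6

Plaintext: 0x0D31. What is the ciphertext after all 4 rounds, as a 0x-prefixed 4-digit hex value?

0x2D71

s_0 = plaintext = 0x0D31
s_1 = Round(s_0, k_0) = 0xF7E4
s_2 = Round(s_1, k_1) = 0x17ED
s_3 = Round(s_2, k_2) = 0xDF3E
s_4 = Round(s_3, k_3) = 0x2D71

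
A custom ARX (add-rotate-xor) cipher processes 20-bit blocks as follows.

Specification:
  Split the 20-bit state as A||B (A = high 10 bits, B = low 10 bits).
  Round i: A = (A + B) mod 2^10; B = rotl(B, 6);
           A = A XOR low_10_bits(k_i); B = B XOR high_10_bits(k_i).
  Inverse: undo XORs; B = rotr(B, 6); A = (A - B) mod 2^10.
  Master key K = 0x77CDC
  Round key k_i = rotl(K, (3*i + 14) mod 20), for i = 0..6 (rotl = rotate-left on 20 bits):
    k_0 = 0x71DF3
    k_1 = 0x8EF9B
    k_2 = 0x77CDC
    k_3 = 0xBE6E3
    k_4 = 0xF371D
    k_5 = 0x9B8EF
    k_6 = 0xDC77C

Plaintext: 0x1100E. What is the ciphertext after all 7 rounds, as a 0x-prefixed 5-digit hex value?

0x73076

s_0 = plaintext = 0x1100E
s_1 = Round(s_0, k_0) = 0x68647
s_2 = Round(s_1, k_1) = 0x1CFDF
s_3 = Round(s_2, k_2) = 0x23A22
s_4 = Round(s_3, k_3) = 0x14E5B
s_5 = Round(s_4, k_4) = 0x6CD28
s_6 = Round(s_5, k_5) = 0x8D07C
s_7 = Round(s_6, k_6) = 0x73076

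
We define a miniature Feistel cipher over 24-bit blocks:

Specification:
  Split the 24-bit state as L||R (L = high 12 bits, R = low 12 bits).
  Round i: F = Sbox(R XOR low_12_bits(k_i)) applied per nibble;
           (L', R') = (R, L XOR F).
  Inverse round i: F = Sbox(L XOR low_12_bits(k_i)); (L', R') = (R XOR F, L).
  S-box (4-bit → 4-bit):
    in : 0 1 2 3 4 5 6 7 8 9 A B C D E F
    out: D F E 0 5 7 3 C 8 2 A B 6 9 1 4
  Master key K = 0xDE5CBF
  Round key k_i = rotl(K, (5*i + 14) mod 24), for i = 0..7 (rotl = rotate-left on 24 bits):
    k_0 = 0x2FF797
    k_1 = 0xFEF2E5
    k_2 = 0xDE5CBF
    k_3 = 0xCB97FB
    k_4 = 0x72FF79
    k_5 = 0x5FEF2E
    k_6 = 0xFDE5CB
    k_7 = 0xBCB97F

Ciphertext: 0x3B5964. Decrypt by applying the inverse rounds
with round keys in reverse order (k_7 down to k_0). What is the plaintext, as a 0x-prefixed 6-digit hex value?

s_0 = ciphertext = 0x3B5964
s_1 = InvRound(s_0, k_7) = 0x30E3B5
s_2 = InvRound(s_1, k_6) = 0x0D230E
s_3 = InvRound(s_2, k_5) = 0x7480D2
s_4 = InvRound(s_3, k_4) = 0x8DD748
s_5 = InvRound(s_4, k_3) = 0x3AB8DD
s_6 = InvRound(s_5, k_2) = 0xC283AB
s_7 = InvRound(s_6, k_1) = 0x2C2C28
s_8 = InvRound(s_7, k_0) = 0xB5F2C2

0xB5F2C2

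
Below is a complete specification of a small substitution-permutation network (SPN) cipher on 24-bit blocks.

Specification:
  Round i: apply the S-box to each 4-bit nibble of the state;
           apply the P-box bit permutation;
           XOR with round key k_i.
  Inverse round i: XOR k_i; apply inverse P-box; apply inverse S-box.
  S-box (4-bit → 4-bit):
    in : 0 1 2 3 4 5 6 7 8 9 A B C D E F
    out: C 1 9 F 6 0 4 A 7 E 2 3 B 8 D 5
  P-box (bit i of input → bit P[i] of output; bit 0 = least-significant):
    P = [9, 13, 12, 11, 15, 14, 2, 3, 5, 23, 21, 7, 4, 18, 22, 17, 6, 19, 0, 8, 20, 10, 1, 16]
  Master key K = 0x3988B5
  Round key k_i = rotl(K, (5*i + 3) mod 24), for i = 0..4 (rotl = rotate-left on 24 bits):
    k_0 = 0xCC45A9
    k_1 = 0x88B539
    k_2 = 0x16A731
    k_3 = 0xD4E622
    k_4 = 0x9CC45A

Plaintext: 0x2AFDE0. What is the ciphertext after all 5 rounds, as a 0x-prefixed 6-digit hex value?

s_0 = plaintext = 0x2AFDE0
s_1 = Round(s_0, k_0) = 0x95DD35
s_2 = Round(s_1, k_1) = 0x8B71B7
s_3 = Round(s_2, k_2) = 0x084B53
s_4 = Round(s_3, k_3) = 0x19DC41
s_5 = Round(s_4, k_4) = 0x0687FF

0x0687FF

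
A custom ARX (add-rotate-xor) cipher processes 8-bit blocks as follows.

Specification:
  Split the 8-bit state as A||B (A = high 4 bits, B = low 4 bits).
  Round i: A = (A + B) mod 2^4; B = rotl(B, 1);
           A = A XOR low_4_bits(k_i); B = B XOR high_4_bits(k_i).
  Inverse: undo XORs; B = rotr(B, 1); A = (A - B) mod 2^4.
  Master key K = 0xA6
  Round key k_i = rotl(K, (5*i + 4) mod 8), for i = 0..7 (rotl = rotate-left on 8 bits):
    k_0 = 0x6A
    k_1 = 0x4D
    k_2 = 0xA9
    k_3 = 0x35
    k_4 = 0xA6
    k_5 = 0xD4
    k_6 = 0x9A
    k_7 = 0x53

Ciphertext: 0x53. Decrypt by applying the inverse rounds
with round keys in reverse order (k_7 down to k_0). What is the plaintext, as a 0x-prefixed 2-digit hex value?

s_0 = ciphertext = 0x53
s_1 = InvRound(s_0, k_7) = 0x33
s_2 = InvRound(s_1, k_6) = 0x45
s_3 = InvRound(s_2, k_5) = 0xC4
s_4 = InvRound(s_3, k_4) = 0x37
s_5 = InvRound(s_4, k_3) = 0x42
s_6 = InvRound(s_5, k_2) = 0x94
s_7 = InvRound(s_6, k_1) = 0x40
s_8 = InvRound(s_7, k_0) = 0xB3

0xB3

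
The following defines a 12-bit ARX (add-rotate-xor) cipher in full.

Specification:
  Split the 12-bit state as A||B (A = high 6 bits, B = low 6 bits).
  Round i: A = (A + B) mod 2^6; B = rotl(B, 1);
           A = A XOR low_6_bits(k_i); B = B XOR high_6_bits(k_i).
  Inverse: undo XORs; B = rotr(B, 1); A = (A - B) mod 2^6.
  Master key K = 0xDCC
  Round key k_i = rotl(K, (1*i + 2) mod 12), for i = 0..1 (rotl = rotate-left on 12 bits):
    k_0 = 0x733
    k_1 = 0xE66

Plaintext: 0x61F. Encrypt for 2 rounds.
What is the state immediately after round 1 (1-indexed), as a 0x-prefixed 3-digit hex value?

s_0 = plaintext = 0x61F
s_1 = Round(s_0, k_0) = 0x122
s_2 = Round(s_1, k_1) = 0x03C

0x122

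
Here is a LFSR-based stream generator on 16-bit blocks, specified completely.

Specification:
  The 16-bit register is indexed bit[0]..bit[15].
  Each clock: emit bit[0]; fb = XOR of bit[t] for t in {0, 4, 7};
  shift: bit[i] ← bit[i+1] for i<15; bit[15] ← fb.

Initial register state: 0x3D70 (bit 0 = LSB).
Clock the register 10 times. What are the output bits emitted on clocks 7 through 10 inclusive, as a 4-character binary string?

1010

reg_0 = 0x3D70
clock 1: out=0, reg = 0x9EB8
clock 2: out=0, reg = 0x4F5C
clock 3: out=0, reg = 0xA7AE
clock 4: out=0, reg = 0xD3D7
clock 5: out=1, reg = 0xE9EB
clock 6: out=1, reg = 0x74F5
clock 7: out=1, reg = 0xBA7A
clock 8: out=0, reg = 0xDD3D
clock 9: out=1, reg = 0x6E9E
clock 10: out=0, reg = 0x374F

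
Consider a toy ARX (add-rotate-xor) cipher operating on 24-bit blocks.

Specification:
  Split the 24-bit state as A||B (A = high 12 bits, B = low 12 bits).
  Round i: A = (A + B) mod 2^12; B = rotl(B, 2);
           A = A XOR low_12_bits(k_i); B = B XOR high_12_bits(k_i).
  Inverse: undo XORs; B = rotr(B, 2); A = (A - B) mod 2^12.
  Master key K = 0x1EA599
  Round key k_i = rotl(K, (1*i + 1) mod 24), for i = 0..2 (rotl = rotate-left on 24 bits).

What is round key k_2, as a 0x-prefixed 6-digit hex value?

K = 0x1EA599
k_0 = rotl(K, (1*0+1) mod 24) = rotl(K, 1) = 0x3D4B32
k_1 = rotl(K, (1*1+1) mod 24) = rotl(K, 2) = 0x7A9664
k_2 = rotl(K, (1*2+1) mod 24) = rotl(K, 3) = 0xF52CC8

0xF52CC8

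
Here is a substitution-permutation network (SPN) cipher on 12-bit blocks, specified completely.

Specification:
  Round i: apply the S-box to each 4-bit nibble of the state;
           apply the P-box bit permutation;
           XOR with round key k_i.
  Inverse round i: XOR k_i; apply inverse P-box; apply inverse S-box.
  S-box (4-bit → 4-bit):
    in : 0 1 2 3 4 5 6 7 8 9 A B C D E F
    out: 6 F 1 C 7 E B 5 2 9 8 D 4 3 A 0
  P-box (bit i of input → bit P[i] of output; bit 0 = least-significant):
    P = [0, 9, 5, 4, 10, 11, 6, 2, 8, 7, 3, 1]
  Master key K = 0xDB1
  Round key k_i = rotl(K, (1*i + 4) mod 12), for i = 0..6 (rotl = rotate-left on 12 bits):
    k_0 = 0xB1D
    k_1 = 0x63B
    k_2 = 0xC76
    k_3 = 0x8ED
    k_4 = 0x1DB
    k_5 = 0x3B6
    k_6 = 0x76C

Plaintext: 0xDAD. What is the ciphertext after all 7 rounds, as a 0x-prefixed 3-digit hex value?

s_0 = plaintext = 0xDAD
s_1 = Round(s_0, k_0) = 0x898
s_2 = Round(s_1, k_1) = 0x0BF
s_3 = Round(s_2, k_2) = 0x8BA
s_4 = Round(s_3, k_3) = 0xC39
s_5 = Round(s_4, k_4) = 0x186
s_6 = Round(s_5, k_5) = 0x82D
s_7 = Round(s_6, k_6) = 0x1ED

0x1ED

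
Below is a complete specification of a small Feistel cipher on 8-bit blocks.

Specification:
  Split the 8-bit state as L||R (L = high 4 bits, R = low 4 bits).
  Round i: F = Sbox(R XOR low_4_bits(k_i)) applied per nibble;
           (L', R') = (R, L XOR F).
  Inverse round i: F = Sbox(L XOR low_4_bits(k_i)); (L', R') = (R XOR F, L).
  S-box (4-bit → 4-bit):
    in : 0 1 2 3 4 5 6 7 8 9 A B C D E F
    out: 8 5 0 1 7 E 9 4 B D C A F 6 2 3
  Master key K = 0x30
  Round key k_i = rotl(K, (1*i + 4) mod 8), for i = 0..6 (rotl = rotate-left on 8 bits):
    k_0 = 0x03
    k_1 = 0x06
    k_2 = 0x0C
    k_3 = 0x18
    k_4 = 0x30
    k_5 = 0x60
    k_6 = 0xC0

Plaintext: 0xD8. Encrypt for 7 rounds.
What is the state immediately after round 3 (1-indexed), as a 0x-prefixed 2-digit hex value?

s_0 = plaintext = 0xD8
s_1 = Round(s_0, k_0) = 0x87
s_2 = Round(s_1, k_1) = 0x7D
s_3 = Round(s_2, k_2) = 0xD2
s_4 = Round(s_3, k_3) = 0x21
s_5 = Round(s_4, k_4) = 0x17
s_6 = Round(s_5, k_5) = 0x75
s_7 = Round(s_6, k_6) = 0x59

0xD2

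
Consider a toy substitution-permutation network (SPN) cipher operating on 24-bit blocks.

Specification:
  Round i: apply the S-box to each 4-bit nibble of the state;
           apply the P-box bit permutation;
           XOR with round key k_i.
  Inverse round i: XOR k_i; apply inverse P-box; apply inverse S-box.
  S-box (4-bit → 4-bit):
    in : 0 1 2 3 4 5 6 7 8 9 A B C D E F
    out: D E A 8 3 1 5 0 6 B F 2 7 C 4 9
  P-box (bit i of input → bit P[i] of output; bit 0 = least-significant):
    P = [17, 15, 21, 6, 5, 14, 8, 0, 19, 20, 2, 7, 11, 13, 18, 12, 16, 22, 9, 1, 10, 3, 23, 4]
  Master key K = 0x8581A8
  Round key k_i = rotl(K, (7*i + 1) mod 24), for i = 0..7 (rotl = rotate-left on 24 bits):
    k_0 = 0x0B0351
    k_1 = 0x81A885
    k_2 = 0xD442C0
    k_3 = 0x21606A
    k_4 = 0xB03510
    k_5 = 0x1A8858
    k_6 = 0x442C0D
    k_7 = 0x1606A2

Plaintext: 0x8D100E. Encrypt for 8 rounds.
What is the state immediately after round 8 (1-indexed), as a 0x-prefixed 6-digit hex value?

0xF73D5D

s_0 = plaintext = 0x8D100E
s_1 = Round(s_0, k_0) = 0xA730FE
s_2 = Round(s_1, k_1) = 0x29BC38
s_3 = Round(s_2, k_2) = 0xADE2DF
s_4 = Round(s_3, k_3) = 0xB767B1
s_5 = Round(s_4, k_4) = 0x94FD58
s_6 = Round(s_5, k_5) = 0x7B14E4
s_7 = Round(s_6, k_6) = 0x1A9D0D
s_8 = Round(s_7, k_7) = 0xF73D5D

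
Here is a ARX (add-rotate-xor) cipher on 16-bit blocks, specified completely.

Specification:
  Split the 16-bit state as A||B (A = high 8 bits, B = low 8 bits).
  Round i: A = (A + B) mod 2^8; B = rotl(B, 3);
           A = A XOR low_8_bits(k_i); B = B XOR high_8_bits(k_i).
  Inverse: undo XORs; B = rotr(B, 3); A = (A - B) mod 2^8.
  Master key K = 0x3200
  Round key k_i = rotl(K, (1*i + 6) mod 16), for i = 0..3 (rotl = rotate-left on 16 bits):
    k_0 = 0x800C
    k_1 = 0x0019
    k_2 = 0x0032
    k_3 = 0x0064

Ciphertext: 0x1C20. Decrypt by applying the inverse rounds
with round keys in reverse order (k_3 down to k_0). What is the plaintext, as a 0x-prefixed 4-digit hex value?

0xB112

s_0 = ciphertext = 0x1C20
s_1 = InvRound(s_0, k_3) = 0x7404
s_2 = InvRound(s_1, k_2) = 0xC680
s_3 = InvRound(s_2, k_1) = 0xCF10
s_4 = InvRound(s_3, k_0) = 0xB112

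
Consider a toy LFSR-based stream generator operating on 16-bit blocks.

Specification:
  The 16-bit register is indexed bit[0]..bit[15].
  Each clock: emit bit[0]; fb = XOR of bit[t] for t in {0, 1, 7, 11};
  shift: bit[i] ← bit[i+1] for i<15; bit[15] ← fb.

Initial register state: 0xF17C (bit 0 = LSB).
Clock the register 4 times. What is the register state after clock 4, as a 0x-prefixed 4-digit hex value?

reg_0 = 0xF17C
clock 1: out=0, reg = 0x78BE
clock 2: out=0, reg = 0xBC5F
clock 3: out=1, reg = 0xDE2F
clock 4: out=1, reg = 0xEF17

0xEF17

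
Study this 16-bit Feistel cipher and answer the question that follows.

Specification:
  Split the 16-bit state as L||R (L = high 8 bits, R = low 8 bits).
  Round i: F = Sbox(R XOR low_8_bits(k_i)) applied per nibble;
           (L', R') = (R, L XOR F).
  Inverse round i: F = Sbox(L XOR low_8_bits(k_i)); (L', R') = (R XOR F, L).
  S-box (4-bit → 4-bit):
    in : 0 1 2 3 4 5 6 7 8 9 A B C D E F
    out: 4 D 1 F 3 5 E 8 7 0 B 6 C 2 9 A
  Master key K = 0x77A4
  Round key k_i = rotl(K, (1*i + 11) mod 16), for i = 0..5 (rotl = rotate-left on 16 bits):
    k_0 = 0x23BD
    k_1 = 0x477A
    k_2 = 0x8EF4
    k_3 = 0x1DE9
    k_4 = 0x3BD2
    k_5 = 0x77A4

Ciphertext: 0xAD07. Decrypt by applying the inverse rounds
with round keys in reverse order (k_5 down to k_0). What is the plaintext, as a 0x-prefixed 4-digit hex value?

0x5CCC

s_0 = ciphertext = 0xAD07
s_1 = InvRound(s_0, k_5) = 0x47AD
s_2 = InvRound(s_1, k_4) = 0xA847
s_3 = InvRound(s_2, k_3) = 0x7AA8
s_4 = InvRound(s_3, k_2) = 0xD17A
s_5 = InvRound(s_4, k_1) = 0xCCD1
s_6 = InvRound(s_5, k_0) = 0x5CCC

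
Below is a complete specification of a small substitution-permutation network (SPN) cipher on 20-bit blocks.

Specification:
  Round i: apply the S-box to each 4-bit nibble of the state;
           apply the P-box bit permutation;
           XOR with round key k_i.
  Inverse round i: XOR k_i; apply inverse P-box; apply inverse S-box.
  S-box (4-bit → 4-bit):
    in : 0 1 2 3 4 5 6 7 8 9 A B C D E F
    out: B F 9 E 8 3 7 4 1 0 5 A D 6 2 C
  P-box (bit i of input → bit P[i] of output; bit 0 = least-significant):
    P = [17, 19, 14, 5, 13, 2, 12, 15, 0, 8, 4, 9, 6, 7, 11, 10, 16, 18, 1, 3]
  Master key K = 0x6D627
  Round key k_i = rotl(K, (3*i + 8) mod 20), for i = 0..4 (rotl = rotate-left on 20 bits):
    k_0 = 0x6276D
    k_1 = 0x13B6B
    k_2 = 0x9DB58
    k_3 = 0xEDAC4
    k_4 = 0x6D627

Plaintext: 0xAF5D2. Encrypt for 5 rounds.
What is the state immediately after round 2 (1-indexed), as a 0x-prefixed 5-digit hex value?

0x6F7FA

s_0 = plaintext = 0xAF5D2
s_1 = Round(s_0, k_0) = 0x53A4A
s_2 = Round(s_1, k_1) = 0x6F7FA
s_3 = Round(s_2, k_2) = 0xE074A
s_4 = Round(s_3, k_3) = 0x81E14
s_5 = Round(s_4, k_4) = 0x76BC3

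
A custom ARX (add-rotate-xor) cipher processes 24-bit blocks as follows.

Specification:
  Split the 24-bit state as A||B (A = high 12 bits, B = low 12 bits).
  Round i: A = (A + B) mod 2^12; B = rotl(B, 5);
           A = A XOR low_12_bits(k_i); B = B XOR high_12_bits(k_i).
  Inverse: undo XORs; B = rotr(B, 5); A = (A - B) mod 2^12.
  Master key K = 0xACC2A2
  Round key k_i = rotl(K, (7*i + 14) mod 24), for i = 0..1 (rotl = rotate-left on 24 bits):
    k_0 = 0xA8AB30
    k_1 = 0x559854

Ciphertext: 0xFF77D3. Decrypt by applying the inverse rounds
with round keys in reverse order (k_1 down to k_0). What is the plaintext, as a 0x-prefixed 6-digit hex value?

0xA43F7C

s_0 = ciphertext = 0xFF77D3
s_1 = InvRound(s_0, k_1) = 0x28F514
s_2 = InvRound(s_1, k_0) = 0xA43F7C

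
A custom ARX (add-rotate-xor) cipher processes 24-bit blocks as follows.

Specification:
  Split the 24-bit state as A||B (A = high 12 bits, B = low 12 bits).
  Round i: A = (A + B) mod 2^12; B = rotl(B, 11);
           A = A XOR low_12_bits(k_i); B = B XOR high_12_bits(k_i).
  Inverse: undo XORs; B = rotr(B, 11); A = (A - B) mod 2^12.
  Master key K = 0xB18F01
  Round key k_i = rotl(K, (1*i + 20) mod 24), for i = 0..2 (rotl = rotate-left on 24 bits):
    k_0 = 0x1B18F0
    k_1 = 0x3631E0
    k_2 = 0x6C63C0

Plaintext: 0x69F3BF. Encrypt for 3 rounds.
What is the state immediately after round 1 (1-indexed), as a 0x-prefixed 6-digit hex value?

s_0 = plaintext = 0x69F3BF
s_1 = Round(s_0, k_0) = 0x2AE86E
s_2 = Round(s_1, k_1) = 0xAFC754
s_3 = Round(s_2, k_2) = 0x19056C

0x2AE86E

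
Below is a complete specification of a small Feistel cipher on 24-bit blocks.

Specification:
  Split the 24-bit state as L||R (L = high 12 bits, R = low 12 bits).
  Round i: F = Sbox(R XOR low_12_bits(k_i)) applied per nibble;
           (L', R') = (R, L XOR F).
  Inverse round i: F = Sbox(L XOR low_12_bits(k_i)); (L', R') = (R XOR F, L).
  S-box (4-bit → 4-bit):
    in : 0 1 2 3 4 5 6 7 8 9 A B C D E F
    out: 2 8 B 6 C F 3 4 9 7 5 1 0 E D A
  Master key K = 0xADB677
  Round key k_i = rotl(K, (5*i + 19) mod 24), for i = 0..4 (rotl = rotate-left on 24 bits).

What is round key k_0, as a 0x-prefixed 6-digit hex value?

0xBD6DB3

K = 0xADB677
k_0 = rotl(K, (5*0+19) mod 24) = rotl(K, 19) = 0xBD6DB3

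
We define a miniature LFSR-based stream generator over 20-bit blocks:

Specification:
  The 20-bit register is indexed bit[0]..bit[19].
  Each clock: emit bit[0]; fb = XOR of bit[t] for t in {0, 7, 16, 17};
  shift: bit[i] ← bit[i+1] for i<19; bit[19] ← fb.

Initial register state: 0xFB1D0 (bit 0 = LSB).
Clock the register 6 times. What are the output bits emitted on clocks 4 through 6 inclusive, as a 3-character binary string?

reg_0 = 0xFB1D0
clock 1: out=0, reg = 0xFD8E8
clock 2: out=0, reg = 0xFEC74
clock 3: out=0, reg = 0x7F63A
clock 4: out=0, reg = 0x3FB1D
clock 5: out=1, reg = 0x9FD8E
clock 6: out=0, reg = 0x4FEC7

010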